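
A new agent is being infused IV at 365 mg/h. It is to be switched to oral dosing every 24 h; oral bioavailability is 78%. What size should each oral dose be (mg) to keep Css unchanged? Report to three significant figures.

To maintain the same Css, the systemic dosing rate must be unchanged: F·D/τ = infusion rate.
D = rate × τ / F = 365 × 24 / 0.78 = 11230 mg

11200 mg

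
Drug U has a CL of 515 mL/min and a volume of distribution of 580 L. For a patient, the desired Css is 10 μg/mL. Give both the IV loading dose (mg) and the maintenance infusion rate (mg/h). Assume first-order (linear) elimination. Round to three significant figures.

(a) 5800 mg; (b) 309 mg/h

LD = Vd · C_target = 580.0 × 10 = 5800 mg
CL = 515 mL/min × 60/1000 = 30.90 L/h
Infusion rate = 30.90 L/h × 10 mg/L = 309.0 mg/h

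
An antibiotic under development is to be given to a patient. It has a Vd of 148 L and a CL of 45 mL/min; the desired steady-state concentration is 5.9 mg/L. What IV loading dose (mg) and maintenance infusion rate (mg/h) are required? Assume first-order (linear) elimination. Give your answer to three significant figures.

LD = Vd · C_target = 148.0 × 5.9 = 873.2 mg
Convert clearance: 45 mL/min × 60 min/h ÷ 1000 mL/L = 2.700 L/h
Infusion rate = 2.700 L/h × 5.9 mg/L = 15.93 mg/h

(a) 873 mg; (b) 15.9 mg/h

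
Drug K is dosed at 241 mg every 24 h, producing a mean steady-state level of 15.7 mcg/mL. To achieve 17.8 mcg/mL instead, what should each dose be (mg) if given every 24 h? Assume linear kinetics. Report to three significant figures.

For first-order elimination, Css ∝ F·D/(CL·τ); F and CL are unchanged, so Css ∝ D/τ.
D₂ = D₁ × (Css,target / Css,current) = 241 × 17.8/15.7 = 273.2 mg

273 mg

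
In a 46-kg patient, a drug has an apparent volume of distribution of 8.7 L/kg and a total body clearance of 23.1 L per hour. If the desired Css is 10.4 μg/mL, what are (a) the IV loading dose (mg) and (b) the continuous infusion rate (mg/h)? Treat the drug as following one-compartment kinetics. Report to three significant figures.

Total Vd = 8.7 × 46 = 400.2 L
LD = Vd · C_target = 400.2 × 10.4 = 4162 mg
Infusion rate = 23.10 L/h × 10.4 mg/L = 240.2 mg/h

(a) 4160 mg; (b) 240 mg/h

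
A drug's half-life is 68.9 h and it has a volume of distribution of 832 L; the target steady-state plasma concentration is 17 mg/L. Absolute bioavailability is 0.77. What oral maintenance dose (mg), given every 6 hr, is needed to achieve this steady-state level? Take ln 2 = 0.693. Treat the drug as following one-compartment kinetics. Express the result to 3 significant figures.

k = 0.693/68.9 = 0.01006 h⁻¹, so CL = k·Vd = 0.01006 × 832.0 = 8.370 L/h
D = CL × Css × τ / F = 8.370 × 17 × 6 / 0.77 = 1109 mg

1110 mg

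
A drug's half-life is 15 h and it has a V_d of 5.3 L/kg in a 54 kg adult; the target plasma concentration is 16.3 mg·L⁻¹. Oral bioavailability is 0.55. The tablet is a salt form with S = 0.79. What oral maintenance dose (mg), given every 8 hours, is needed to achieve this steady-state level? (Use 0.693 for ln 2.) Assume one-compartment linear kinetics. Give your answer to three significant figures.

Vd(total) = 54 kg × 5.3 L/kg = 286.2 L
CL = ln 2 · Vd / t½ = 0.693 × 286.2 / 15 = 13.22 L/h
D = CL × Css × τ / F / S = 13.22 × 16.3 × 8 / 0.55 / 0.79 = 3968 mg

3970 mg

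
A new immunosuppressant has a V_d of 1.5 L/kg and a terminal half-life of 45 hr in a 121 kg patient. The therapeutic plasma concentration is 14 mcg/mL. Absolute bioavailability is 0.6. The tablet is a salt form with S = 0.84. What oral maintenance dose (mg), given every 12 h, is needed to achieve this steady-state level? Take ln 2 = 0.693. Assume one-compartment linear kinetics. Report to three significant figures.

Vd = 1.5 L/kg × 121 kg = 181.5 L
CL = 0.693 × Vd / t½ = 0.693 × 181.5 / 45 = 2.795 L/h
D = CL × Css × τ / F / S = 2.795 × 14 × 12 / 0.6 / 0.84 = 931.7 mg

932 mg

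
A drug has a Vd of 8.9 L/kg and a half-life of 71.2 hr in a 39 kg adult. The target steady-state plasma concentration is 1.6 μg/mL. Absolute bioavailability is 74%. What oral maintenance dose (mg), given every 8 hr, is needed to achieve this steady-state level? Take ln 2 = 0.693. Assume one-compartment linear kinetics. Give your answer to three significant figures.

58.4 mg

Vd = 8.9 L/kg × 39 kg = 347.1 L
k = 0.693/71.2 = 0.009733 h⁻¹, so CL = k·Vd = 0.009733 × 347.1 = 3.378 L/h
D = CL × Css × τ / F = 3.378 × 1.6 × 8 / 0.74 = 58.43 mg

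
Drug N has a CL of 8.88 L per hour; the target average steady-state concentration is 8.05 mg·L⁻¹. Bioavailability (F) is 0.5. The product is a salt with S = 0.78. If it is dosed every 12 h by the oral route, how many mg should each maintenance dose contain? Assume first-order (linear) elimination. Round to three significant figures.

2200 mg

D = CL × Css × τ / F / S = 8.880 × 8.05 × 12 / 0.5 / 0.78 = 2200 mg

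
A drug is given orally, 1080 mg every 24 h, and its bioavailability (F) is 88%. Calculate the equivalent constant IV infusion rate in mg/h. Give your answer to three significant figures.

39.6 mg/h

Equivalent systemic input: infusion rate = F·D/τ.
Rate = 0.88 × 1080 / 24 = 39.60 mg/h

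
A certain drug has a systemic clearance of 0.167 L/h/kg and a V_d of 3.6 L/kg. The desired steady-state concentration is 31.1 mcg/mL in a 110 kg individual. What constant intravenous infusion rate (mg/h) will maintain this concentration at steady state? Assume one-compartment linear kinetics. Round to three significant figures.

571 mg/h

CL = 0.167 L/h/kg × 110 kg = 18.37 L/h
R₀ = 18.37 × 31.1 = 571.3 mg/h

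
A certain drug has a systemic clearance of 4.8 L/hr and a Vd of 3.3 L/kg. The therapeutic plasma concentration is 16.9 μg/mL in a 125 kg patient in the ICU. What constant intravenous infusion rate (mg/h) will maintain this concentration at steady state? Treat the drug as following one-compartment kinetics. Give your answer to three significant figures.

81.1 mg/h

Vd does not affect the maintenance rate; only clearance governs steady-state input.
Rate = CL × Css = 4.800 × 16.9 = 81.12 mg/h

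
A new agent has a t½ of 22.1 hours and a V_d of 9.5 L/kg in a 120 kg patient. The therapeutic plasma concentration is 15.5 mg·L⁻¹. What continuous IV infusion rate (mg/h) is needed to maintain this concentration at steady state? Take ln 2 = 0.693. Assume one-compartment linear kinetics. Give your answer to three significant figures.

Total Vd = 9.5 × 120 = 1140 L
CL = ln 2 · Vd / t½ = 0.693 × 1140 / 22.1 = 35.75 L/h
Infusion rate = CL × Css = 35.75 × 15.5 = 554.1 mg/h

554 mg/h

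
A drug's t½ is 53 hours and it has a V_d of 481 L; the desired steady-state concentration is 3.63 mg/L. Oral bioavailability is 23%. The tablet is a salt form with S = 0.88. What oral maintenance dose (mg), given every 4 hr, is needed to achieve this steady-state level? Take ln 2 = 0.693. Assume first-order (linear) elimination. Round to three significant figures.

k = 0.693/53 = 0.01308 h⁻¹, so CL = k·Vd = 0.01308 × 481.0 = 6.291 L/h
D = CL × Css × τ / F / S = 6.291 × 3.63 × 4 / 0.23 / 0.88 = 451.3 mg

451 mg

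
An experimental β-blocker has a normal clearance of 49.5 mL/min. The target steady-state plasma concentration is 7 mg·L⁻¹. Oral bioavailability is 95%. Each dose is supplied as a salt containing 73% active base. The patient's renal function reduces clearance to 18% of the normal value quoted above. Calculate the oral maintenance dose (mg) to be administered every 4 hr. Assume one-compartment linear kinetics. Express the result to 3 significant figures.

21.6 mg

CL = 49.5 mL/min = 49.5 × 0.06 = 2.970 L/h
Patient clearance = 0.18 × 2.970 = 0.5346 L/h
At steady state, dose per interval replaces the amount cleared in that interval: F·S·D/τ = CL·Css.
D = CL × Css × τ / F / S = 0.5346 × 7 × 4 / 0.95 / 0.73 = 21.58 mg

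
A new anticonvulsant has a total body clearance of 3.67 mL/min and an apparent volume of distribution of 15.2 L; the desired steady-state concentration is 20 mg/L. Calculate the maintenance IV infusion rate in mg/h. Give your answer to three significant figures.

Convert clearance: 3.67 mL/min × 60 min/h ÷ 1000 mL/L = 0.2202 L/h
R₀ = 0.2202 × 20 = 4.404 mg/h

4.40 mg/h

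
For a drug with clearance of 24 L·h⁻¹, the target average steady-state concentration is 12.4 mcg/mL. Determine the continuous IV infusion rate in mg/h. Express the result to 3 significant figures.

298 mg/h

Infusion rate = CL · Css = 24.00 L/h × 12.4 mg/L = 297.6 mg/h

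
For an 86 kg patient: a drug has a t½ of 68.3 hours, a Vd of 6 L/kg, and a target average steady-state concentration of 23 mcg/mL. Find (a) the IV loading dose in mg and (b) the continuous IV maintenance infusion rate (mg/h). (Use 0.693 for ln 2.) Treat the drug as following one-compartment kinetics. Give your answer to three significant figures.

Vd(total) = 86 kg × 6 L/kg = 516.0 L
LD = Vd × C = 516.0 × 23 = 11870 mg
CL = 0.693 × Vd / t½ = 0.693 × 516.0 / 68.3 = 5.236 L/h
Infusion rate = CL × Css = 5.236 × 23 = 120.4 mg/h

(a) 11900 mg; (b) 120 mg/h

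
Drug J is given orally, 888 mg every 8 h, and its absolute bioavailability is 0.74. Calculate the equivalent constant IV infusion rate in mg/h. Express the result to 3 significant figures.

82.1 mg/h

Equivalent systemic input: infusion rate = F·D/τ.
Rate = 0.74 × 888 / 8 = 82.14 mg/h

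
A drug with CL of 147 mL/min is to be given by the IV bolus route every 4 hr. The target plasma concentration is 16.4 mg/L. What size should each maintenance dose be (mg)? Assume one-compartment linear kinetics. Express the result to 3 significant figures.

579 mg

CL = 147 mL/min × 60/1000 = 8.820 L/h
At steady state, dose per interval replaces the amount cleared in that interval: D/τ = CL·Css.
D = CL × Css × τ = 8.820 × 16.4 × 4 = 578.6 mg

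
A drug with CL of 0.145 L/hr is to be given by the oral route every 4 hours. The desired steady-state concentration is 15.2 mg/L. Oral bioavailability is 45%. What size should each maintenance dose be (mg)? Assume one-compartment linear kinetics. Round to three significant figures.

D = CL × Css × τ / F = 0.1450 × 15.2 × 4 / 0.45 = 19.59 mg

19.6 mg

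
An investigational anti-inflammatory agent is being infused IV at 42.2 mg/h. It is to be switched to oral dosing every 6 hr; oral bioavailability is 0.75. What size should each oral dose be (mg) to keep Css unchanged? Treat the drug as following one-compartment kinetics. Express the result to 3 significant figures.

To maintain the same Css, the systemic dosing rate must be unchanged: F·D/τ = infusion rate.
D = rate × τ / F = 42.2 × 6 / 0.75 = 337.6 mg

338 mg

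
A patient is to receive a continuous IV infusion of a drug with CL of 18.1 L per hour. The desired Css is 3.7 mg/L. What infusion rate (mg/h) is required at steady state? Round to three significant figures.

At steady state, infusion rate equals elimination rate: rate in = CL × Css.
Rate = CL × Css = 18.10 × 3.7 = 66.97 mg/h

67.0 mg/h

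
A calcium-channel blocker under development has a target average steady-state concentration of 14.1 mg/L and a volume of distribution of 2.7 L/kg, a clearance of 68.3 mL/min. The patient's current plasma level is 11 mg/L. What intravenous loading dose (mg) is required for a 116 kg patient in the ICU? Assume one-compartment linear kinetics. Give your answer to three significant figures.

Total Vd = 2.7 × 116 = 313.2 L
Concentration deficit ΔC = 14.1 − 11 = 3.100 mg/L
LD = Vd × ΔC = 313.2 × 3.100 = 970.9 mg

971 mg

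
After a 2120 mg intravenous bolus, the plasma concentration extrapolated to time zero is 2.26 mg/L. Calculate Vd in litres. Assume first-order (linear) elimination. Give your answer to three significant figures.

938 L

Immediately after an IV bolus, C₀ = Dose / Vd, so Vd = Dose / C₀.
Vd = 2120 / 2.26 = 938.1 L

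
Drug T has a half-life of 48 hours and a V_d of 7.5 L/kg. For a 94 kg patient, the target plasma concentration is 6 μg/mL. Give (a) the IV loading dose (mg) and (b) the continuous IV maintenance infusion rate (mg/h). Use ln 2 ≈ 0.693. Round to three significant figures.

(a) 4230 mg; (b) 61.1 mg/h

Vd = 7.5 L/kg × 94 kg = 705.0 L
LD = Vd × C = 705.0 × 6 = 4230 mg
CL = 0.693 × Vd / t½ = 0.693 × 705.0 / 48 = 10.18 L/h
Infusion rate = CL × Css = 10.18 × 6 = 61.08 mg/h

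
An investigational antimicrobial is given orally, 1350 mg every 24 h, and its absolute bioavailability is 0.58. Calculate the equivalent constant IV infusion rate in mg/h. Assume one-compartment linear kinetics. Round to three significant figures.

32.6 mg/h

Equivalent systemic input: infusion rate = F·D/τ.
Rate = 0.58 × 1350 / 24 = 32.63 mg/h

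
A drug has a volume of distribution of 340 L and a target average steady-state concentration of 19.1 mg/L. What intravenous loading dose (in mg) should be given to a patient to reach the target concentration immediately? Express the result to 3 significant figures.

LD = Vd × C = 340.0 × 19.10 = 6494 mg

6490 mg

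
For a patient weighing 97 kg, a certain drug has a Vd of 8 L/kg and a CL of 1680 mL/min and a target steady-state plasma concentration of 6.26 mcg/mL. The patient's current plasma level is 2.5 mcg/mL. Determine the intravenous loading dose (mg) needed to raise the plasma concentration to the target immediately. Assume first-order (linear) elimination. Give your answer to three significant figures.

Vd(total) = 97 kg × 8 L/kg = 776.0 L
The loading dose fills Vd to the target concentration.
Concentration deficit ΔC = 6.26 − 2.5 = 3.760 mg/L
LD = Vd × ΔC = 776.0 × 3.760 = 2918 mg

2920 mg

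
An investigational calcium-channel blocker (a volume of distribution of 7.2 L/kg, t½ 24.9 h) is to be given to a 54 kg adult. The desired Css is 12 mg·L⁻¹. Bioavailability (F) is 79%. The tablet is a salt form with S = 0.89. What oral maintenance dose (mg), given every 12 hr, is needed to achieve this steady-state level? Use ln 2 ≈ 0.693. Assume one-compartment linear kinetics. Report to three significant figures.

Total Vd = 7.2 × 54 = 388.8 L
CL = 0.693 × Vd / t½ = 0.693 × 388.8 / 24.9 = 10.82 L/h
D = CL × Css × τ / F / S = 10.82 × 12 × 12 / 0.79 / 0.89 = 2216 mg

2220 mg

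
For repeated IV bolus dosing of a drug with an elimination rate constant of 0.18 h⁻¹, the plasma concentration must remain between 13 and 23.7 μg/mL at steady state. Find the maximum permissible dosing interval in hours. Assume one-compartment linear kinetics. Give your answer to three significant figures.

Between IV bolus doses, concentration decays as C = C₀·e^(−kτ), so C_peak/C_trough = e^(kτ).
τ_max = ln(C_peak/C_trough) / k = ln(23.7/13) / 0.1800 = 0.6005 / 0.1800 = 3.336 h

3.34 h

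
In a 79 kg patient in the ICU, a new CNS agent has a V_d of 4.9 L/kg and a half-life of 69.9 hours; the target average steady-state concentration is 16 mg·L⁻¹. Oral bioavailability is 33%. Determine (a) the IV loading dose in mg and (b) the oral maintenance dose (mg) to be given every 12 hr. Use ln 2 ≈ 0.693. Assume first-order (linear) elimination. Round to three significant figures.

(a) 6190 mg; (b) 2230 mg

Total Vd = 4.9 × 79 = 387.1 L
LD = Vd × C = 387.1 × 16 = 6194 mg
CL = 0.693 × Vd / t½ = 0.693 × 387.1 / 69.9 = 3.838 L/h
D = CL × Css × τ / F = 3.838 × 16 × 12 / 0.33 = 2233 mg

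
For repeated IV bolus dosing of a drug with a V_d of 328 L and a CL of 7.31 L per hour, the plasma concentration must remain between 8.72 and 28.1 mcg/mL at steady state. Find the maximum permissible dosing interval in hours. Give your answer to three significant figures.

k = CL / Vd = 7.310 / 328.0 = 0.02229 h⁻¹
Between IV bolus doses, concentration decays as C = C₀·e^(−kτ), so C_peak/C_trough = e^(kτ).
τ_max = ln(C_peak/C_trough) / k = ln(28.1/8.72) / 0.02229 = 1.170 / 0.02229 = 52.49 h

52.5 h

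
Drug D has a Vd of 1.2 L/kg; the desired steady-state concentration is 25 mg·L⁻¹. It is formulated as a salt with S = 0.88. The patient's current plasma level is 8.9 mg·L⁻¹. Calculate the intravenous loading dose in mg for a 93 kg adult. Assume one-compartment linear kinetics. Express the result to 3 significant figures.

Vd(total) = 93 kg × 1.2 L/kg = 111.6 L
Concentration deficit ΔC = 25 − 8.9 = 16.10 mg/L
LD = Vd × ΔC / S = 111.6 × 16.10 / 0.88 = 2042 mg

2040 mg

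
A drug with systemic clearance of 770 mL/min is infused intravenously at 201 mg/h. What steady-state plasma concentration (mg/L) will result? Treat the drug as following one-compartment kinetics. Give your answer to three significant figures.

Convert clearance: 770 mL/min × 60 min/h ÷ 1000 mL/L = 46.20 L/h
Css = rate / CL = 201 / 46.20 = 4.351 mg/L

4.35 mg/L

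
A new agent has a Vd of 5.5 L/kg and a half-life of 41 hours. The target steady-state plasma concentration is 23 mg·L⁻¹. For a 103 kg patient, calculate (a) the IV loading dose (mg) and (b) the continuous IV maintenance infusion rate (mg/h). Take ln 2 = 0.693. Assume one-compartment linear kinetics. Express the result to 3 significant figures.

(a) 13000 mg; (b) 220 mg/h

Total Vd = 5.5 × 103 = 566.5 L
LD = Vd × C = 566.5 × 23 = 13030 mg
CL = 0.693 × Vd / t½ = 0.693 × 566.5 / 41 = 9.575 L/h
Infusion rate = CL × Css = 9.575 × 23 = 220.2 mg/h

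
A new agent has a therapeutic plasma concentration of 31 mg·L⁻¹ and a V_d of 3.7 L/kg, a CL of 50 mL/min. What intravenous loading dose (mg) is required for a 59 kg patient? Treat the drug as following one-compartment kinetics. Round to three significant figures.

Vd = 3.7 L/kg × 59 kg = 218.3 L
Loading dose depends on Vd (not clearance): it fills the distribution volume.
LD = Vd × C = 218.3 × 31.00 = 6767 mg

6770 mg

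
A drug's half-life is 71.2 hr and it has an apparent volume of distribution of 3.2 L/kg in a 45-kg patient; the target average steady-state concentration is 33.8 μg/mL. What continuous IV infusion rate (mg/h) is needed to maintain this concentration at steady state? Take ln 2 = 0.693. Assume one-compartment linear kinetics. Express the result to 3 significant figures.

47.4 mg/h

Vd(total) = 45 kg × 3.2 L/kg = 144.0 L
CL = 0.693 × Vd / t½ = 0.693 × 144.0 / 71.2 = 1.402 L/h
Infusion rate = CL × Css = 1.402 × 33.8 = 47.39 mg/h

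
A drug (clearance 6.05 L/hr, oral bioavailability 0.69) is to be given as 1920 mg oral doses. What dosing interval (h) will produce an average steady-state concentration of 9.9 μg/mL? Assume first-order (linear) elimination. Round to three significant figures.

22.1 h

F·D/τ = CL·Css → τ = F·D / (CL·Css).
τ = 0.69 × 1920 / (6.05 × 9.9) = 22.12 h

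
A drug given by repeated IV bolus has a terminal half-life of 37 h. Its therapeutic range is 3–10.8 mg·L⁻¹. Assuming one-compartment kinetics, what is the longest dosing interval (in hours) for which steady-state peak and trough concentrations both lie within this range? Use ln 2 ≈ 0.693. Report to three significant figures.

68.4 h

k = 0.693 / t½ = 0.693 / 37 = 0.01873 h⁻¹
Between IV bolus doses, concentration decays as C = C₀·e^(−kτ), so C_peak/C_trough = e^(kτ).
τ_max = ln(C_peak/C_trough) / k = ln(10.8/3) / 0.01873 = 1.281 / 0.01873 = 68.39 h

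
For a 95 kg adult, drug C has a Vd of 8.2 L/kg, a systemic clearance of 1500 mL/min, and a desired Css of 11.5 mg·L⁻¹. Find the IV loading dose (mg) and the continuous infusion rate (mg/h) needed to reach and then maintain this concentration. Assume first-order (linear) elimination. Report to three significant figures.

Vd = 8.2 L/kg × 95 kg = 779.0 L
Loading: fill Vd to C_target → 779.0 L × 11.5 mg/L = 8959 mg
Convert clearance: 1500 mL/min × 60 min/h ÷ 1000 mL/L = 90.00 L/h
Maintenance infusion rate = CL × Css = 90.00 × 11.5 = 1035 mg/h

(a) 8960 mg; (b) 1040 mg/h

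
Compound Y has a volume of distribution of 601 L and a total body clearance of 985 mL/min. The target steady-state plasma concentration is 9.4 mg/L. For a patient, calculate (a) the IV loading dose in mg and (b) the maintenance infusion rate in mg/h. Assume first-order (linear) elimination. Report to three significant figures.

(a) 5650 mg; (b) 556 mg/h

LD = Vd · C_target = 601.0 × 9.4 = 5649 mg
CL = 985 mL/min = 985 × 0.06 = 59.10 L/h
Maintenance infusion rate = CL × Css = 59.10 × 9.4 = 555.5 mg/h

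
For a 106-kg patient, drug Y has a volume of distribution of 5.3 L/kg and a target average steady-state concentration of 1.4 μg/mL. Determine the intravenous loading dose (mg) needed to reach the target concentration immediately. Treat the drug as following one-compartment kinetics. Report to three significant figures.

Vd(total) = 106 kg × 5.3 L/kg = 561.8 L
LD = Vd × C = 561.8 × 1.400 = 786.5 mg

787 mg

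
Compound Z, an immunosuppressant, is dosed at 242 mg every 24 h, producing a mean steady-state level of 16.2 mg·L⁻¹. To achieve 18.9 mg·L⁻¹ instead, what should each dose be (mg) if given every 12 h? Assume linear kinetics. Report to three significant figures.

With linear kinetics, Css is proportional to dose rate (D/τ) at fixed clearance.
D₂ = D₁ × (Css,target / Css,current) × (τ₂/τ₁) = 242 × (18.9/16.2) × (12/24) = 141.2 mg

141 mg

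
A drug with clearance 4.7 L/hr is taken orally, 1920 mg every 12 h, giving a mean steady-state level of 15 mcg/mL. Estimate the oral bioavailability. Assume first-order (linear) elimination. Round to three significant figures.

0.441

F·D/τ = CL·Css at steady state → F = CL·Css·τ / D.
F = 4.7 × 15 × 12 / 1920 = 0.441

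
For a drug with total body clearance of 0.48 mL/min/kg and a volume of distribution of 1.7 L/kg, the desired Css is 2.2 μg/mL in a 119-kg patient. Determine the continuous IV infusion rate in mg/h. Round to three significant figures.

CL = 0.48 mL/min/kg × 119 kg = 57.12 mL/min = 57.12 × 60/1000 = 3.427 L/h
Infusion rate = CL · Css = 3.427 L/h × 2.2 mg/L = 7.539 mg/h

7.54 mg/h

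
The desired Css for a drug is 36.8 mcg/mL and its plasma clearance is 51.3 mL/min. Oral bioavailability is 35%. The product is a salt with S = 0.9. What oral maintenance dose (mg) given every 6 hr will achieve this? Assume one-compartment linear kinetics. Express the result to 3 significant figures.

CL = 51.3 mL/min × 60/1000 = 3.078 L/h
D = CL × Css × τ / F / S = 3.078 × 36.8 × 6 / 0.35 / 0.9 = 2158 mg

2160 mg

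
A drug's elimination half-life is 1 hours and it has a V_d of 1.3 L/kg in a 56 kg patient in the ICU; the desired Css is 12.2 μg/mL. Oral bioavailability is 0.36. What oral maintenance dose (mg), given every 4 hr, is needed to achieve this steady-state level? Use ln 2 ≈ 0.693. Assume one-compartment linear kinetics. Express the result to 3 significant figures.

Vd(total) = 56 kg × 1.3 L/kg = 72.80 L
CL = ln 2 · Vd / t½ = 0.693 × 72.80 / 1 = 50.45 L/h
D = CL × Css × τ / F = 50.45 × 12.2 × 4 / 0.36 = 6839 mg

6840 mg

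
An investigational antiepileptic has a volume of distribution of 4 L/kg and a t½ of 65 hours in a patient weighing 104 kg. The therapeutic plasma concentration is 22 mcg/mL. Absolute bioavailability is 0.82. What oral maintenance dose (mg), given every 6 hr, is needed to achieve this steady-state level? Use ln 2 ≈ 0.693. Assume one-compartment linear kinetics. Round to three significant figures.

Vd(total) = 104 kg × 4 L/kg = 416.0 L
CL = 0.693 × Vd / t½ = 0.693 × 416.0 / 65 = 4.435 L/h
D = CL × Css × τ / F = 4.435 × 22 × 6 / 0.82 = 713.9 mg

714 mg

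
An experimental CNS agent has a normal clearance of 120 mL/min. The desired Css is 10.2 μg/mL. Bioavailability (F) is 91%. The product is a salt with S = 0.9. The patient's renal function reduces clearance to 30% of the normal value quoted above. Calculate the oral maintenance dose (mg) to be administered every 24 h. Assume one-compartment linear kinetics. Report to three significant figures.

Convert clearance: 120 mL/min × 60 min/h ÷ 1000 mL/L = 7.200 L/h
Patient clearance = 0.3 × 7.200 = 2.160 L/h
D = CL × Css × τ / F / S = 2.160 × 10.2 × 24 / 0.91 / 0.9 = 645.6 mg

646 mg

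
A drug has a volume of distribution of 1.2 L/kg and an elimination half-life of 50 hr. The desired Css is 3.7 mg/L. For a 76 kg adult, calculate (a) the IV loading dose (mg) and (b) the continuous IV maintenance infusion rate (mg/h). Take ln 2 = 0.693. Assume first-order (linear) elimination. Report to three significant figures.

Total Vd = 1.2 × 76 = 91.20 L
LD = Vd × C = 91.20 × 3.7 = 337.4 mg
CL = 0.693 × Vd / t½ = 0.693 × 91.20 / 50 = 1.264 L/h
Infusion rate = CL × Css = 1.264 × 3.7 = 4.677 mg/h

(a) 337 mg; (b) 4.68 mg/h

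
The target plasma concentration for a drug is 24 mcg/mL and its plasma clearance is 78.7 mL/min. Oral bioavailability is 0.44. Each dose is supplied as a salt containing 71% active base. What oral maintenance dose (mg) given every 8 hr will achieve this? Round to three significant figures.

CL = 78.7 mL/min × 60/1000 = 4.722 L/h
D = CL × Css × τ / F / S = 4.722 × 24 × 8 / 0.44 / 0.71 = 2902 mg

2900 mg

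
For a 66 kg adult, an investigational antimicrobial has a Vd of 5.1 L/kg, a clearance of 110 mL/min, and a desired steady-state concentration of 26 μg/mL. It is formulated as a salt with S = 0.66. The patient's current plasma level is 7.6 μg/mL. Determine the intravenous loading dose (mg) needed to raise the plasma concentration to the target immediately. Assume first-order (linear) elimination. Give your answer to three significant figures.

9380 mg

Total Vd = 5.1 × 66 = 336.6 L
The loading dose fills Vd to the target concentration.
Concentration deficit ΔC = 26 − 7.6 = 18.40 mg/L
LD = Vd × ΔC / S = 336.6 × 18.40 / 0.66 = 9384 mg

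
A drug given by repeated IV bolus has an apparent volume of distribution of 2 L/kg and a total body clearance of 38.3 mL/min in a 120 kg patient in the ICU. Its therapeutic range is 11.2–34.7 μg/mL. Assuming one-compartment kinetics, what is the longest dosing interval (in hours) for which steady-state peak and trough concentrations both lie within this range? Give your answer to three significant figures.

118 h

Vd(total) = 120 kg × 2 L/kg = 240.0 L
CL = 38.3 mL/min × 60/1000 = 2.298 L/h
k = CL / Vd = 2.298 / 240.0 = 0.009575 h⁻¹
Between IV bolus doses, concentration decays as C = C₀·e^(−kτ), so C_peak/C_trough = e^(kτ).
τ_max = ln(C_peak/C_trough) / k = ln(34.7/11.2) / 0.009575 = 1.131 / 0.009575 = 118.1 h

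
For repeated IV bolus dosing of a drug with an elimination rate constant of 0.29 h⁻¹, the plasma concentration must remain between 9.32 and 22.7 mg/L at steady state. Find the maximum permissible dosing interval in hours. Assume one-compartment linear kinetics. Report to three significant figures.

Between IV bolus doses, concentration decays as C = C₀·e^(−kτ), so C_peak/C_trough = e^(kτ).
τ_max = ln(C_peak/C_trough) / k = ln(22.7/9.32) / 0.2900 = 0.8902 / 0.2900 = 3.070 h

3.07 h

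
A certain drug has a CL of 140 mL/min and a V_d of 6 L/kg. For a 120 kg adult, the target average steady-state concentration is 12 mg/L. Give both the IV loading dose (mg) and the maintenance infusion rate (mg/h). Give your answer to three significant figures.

Total Vd = 6 × 120 = 720.0 L
LD = Vd · C_target = 720.0 × 12 = 8640 mg
Convert clearance: 140 mL/min × 60 min/h ÷ 1000 mL/L = 8.400 L/h
Maintenance: replace elimination → rate = CL × Css = 8.400 × 12 = 100.8 mg/h

(a) 8640 mg; (b) 101 mg/h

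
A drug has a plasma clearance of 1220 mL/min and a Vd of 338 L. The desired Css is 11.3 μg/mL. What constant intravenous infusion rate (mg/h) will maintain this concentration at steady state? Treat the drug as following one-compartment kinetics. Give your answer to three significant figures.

CL = 1220 mL/min = 1220 × 0.06 = 73.20 L/h
Rate = CL × Css = 73.20 × 11.3 = 827.2 mg/h

827 mg/h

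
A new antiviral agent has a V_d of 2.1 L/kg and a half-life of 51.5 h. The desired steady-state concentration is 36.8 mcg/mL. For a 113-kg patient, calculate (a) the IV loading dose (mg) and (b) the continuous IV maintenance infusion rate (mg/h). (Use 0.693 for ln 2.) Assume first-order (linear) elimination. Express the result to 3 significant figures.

(a) 8730 mg; (b) 118 mg/h

Vd(total) = 113 kg × 2.1 L/kg = 237.3 L
LD = Vd × C = 237.3 × 36.8 = 8733 mg
CL = 0.693 × Vd / t½ = 0.693 × 237.3 / 51.5 = 3.193 L/h
Infusion rate = CL × Css = 3.193 × 36.8 = 117.5 mg/h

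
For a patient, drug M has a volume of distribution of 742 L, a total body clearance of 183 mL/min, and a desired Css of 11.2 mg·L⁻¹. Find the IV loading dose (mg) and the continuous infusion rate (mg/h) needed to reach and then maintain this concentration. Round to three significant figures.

LD = Vd · C_target = 742.0 × 11.2 = 8310 mg
CL = 183 mL/min = 183 × 0.06 = 10.98 L/h
Maintenance infusion rate = CL × Css = 10.98 × 11.2 = 123.0 mg/h

(a) 8310 mg; (b) 123 mg/h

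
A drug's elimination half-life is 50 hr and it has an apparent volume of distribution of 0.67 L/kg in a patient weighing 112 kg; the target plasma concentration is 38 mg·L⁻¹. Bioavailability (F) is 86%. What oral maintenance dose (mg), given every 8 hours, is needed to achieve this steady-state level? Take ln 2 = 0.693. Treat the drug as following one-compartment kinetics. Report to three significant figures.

368 mg

Vd = 0.67 L/kg × 112 kg = 75.04 L
CL = ln 2 · Vd / t½ = 0.693 × 75.04 / 50 = 1.040 L/h
D = CL × Css × τ / F = 1.040 × 38 × 8 / 0.86 = 367.6 mg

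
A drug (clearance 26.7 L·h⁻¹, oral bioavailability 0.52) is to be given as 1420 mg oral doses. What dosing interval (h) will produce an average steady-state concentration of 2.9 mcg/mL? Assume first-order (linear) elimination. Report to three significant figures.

F·D/τ = CL·Css → τ = F·D / (CL·Css).
τ = 0.52 × 1420 / (26.7 × 2.9) = 9.536 h

9.54 h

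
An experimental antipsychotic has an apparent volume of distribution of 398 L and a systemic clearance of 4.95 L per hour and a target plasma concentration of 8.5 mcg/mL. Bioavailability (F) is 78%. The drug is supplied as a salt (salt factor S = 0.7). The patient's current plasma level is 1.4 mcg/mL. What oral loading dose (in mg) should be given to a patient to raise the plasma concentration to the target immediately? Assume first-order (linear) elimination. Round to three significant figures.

Concentration deficit ΔC = 8.5 − 1.4 = 7.100 mg/L
LD = Vd × ΔC / F / S = 398.0 × 7.100 / 0.78 / 0.7 = 5175 mg

5180 mg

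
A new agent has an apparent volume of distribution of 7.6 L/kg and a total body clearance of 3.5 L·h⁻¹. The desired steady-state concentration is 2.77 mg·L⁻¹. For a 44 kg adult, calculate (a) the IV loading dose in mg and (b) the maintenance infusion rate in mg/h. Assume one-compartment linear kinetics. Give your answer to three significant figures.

Vd = 7.6 L/kg × 44 kg = 334.4 L
LD = Vd · C_target = 334.4 × 2.77 = 926.3 mg
Maintenance infusion rate = CL × Css = 3.500 × 2.77 = 9.695 mg/h

(a) 926 mg; (b) 9.70 mg/h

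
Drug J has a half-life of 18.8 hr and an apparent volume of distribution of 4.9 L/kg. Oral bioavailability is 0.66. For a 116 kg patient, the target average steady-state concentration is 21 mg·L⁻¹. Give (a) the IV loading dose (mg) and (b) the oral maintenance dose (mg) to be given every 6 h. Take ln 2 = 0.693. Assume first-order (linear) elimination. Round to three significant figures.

(a) 11900 mg; (b) 4000 mg

Vd = 4.9 L/kg × 116 kg = 568.4 L
LD = Vd × C = 568.4 × 21 = 11940 mg
CL = 0.693 × Vd / t½ = 0.693 × 568.4 / 18.8 = 20.95 L/h
D = CL × Css × τ / F = 20.95 × 21 × 6 / 0.66 = 4000 mg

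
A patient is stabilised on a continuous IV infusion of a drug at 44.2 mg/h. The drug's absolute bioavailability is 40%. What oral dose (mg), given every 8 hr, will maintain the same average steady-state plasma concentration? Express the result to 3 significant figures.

884 mg

To maintain the same Css, the systemic dosing rate must be unchanged: F·D/τ = infusion rate.
D = rate × τ / F = 44.2 × 8 / 0.4 = 884.0 mg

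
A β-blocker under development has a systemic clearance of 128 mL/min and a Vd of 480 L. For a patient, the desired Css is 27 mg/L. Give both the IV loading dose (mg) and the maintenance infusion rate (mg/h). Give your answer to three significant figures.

LD = Vd · C_target = 480.0 × 27 = 12960 mg
CL = 128 mL/min × 60/1000 = 7.680 L/h
Maintenance: replace elimination → rate = CL × Css = 7.680 × 27 = 207.4 mg/h

(a) 13000 mg; (b) 207 mg/h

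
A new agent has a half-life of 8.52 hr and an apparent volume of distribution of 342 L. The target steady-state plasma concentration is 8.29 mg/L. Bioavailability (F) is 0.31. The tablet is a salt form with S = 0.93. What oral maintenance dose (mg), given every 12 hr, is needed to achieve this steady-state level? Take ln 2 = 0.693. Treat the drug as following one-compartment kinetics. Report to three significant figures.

9600 mg

CL = ln 2 · Vd / t½ = 0.693 × 342.0 / 8.52 = 27.82 L/h
D = CL × Css × τ / F / S = 27.82 × 8.29 × 12 / 0.31 / 0.93 = 9599 mg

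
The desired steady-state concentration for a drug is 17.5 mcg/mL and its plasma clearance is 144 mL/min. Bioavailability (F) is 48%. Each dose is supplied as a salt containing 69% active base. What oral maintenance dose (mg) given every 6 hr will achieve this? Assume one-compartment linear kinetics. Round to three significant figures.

Convert clearance: 144 mL/min × 60 min/h ÷ 1000 mL/L = 8.640 L/h
D = CL × Css × τ / F / S = 8.640 × 17.5 × 6 / 0.48 / 0.69 = 2739 mg

2740 mg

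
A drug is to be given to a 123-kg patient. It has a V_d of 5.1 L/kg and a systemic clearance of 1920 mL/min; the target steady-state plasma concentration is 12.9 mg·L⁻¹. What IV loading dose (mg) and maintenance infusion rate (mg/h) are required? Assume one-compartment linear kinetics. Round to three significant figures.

Vd = 5.1 L/kg × 123 kg = 627.3 L
Loading dose = Vd × C = 627.3 × 12.9 = 8092 mg
Convert clearance: 1920 mL/min × 60 min/h ÷ 1000 mL/L = 115.2 L/h
Maintenance infusion rate = CL × Css = 115.2 × 12.9 = 1486 mg/h

(a) 8090 mg; (b) 1490 mg/h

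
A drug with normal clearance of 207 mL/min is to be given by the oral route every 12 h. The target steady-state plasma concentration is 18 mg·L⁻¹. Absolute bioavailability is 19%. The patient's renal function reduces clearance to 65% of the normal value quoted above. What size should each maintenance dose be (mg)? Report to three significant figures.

9180 mg

CL = 207 mL/min = 207 × 0.06 = 12.42 L/h
Patient clearance = 0.65 × 12.42 = 8.073 L/h
D = CL × Css × τ / F = 8.073 × 18 × 12 / 0.19 = 9178 mg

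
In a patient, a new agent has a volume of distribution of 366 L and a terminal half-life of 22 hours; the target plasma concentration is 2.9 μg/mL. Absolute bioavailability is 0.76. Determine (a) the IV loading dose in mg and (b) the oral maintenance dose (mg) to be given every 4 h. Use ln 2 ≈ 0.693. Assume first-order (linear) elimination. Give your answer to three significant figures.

LD = Vd × C = 366.0 × 2.9 = 1061 mg
CL = 0.693 × Vd / t½ = 0.693 × 366.0 / 22 = 11.53 L/h
D = CL × Css × τ / F = 11.53 × 2.9 × 4 / 0.76 = 176.0 mg

(a) 1060 mg; (b) 176 mg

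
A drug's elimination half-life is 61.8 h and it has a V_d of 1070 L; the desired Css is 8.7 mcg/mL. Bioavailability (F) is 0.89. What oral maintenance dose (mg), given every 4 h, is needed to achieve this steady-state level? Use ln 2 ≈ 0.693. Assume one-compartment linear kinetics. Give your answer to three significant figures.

k = 0.693/61.8 = 0.01121 h⁻¹, so CL = k·Vd = 0.01121 × 1070 = 11.99 L/h
D = CL × Css × τ / F = 11.99 × 8.7 × 4 / 0.89 = 468.8 mg

469 mg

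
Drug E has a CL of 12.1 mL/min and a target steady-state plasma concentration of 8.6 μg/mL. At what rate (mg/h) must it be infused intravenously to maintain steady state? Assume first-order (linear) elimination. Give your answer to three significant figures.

CL = 12.1 mL/min = 12.1 × 0.06 = 0.7260 L/h
Rate = CL × Css = 0.7260 × 8.6 = 6.244 mg/h

6.24 mg/h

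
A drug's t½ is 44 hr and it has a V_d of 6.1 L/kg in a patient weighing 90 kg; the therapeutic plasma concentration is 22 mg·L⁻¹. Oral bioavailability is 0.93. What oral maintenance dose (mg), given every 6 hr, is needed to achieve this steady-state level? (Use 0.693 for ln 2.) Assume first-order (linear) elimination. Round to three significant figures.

1230 mg

Vd(total) = 90 kg × 6.1 L/kg = 549.0 L
CL = 0.693 × Vd / t½ = 0.693 × 549.0 / 44 = 8.647 L/h
D = CL × Css × τ / F = 8.647 × 22 × 6 / 0.93 = 1227 mg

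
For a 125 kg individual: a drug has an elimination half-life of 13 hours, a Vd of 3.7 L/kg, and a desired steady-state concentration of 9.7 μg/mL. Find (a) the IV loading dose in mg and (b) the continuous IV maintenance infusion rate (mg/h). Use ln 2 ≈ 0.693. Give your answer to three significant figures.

Vd = 3.7 L/kg × 125 kg = 462.5 L
LD = Vd × C = 462.5 × 9.7 = 4486 mg
CL = 0.693 × Vd / t½ = 0.693 × 462.5 / 13 = 24.65 L/h
Infusion rate = CL × Css = 24.65 × 9.7 = 239.1 mg/h

(a) 4490 mg; (b) 239 mg/h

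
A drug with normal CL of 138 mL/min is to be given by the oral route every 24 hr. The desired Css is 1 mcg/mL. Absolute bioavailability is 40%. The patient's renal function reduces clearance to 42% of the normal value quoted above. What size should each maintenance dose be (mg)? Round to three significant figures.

Convert clearance: 138 mL/min × 60 min/h ÷ 1000 mL/L = 8.280 L/h
Patient clearance = 0.42 × 8.280 = 3.478 L/h
At steady state, dose per interval replaces the amount cleared in that interval: F·D/τ = CL·Css.
D = CL × Css × τ / F = 3.478 × 1 × 24 / 0.4 = 208.7 mg

209 mg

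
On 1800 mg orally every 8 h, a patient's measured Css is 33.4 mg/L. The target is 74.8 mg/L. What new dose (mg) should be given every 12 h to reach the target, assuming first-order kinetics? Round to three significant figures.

6050 mg

With linear kinetics, Css is proportional to dose rate (D/τ) at fixed clearance.
D₂ = D₁ × (Css,target / Css,current) × (τ₂/τ₁) = 1800 × (74.8/33.4) × (12/8) = 6047 mg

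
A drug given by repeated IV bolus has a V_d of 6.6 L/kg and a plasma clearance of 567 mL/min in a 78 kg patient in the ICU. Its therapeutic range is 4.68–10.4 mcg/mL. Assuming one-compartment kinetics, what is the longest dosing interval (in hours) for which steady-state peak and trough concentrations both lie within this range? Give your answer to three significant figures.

12.1 h

Vd(total) = 78 kg × 6.6 L/kg = 514.8 L
CL = 567 mL/min × 60/1000 = 34.02 L/h
k = CL / Vd = 34.02 / 514.8 = 0.06608 h⁻¹
Between IV bolus doses, concentration decays as C = C₀·e^(−kτ), so C_peak/C_trough = e^(kτ).
τ_max = ln(C_peak/C_trough) / k = ln(10.4/4.68) / 0.06608 = 0.7985 / 0.06608 = 12.08 h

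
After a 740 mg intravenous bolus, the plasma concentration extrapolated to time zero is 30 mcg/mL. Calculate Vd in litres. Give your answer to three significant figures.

24.7 L

Immediately after an IV bolus, C₀ = Dose / Vd, so Vd = Dose / C₀.
Vd = 740 / 30 = 24.67 L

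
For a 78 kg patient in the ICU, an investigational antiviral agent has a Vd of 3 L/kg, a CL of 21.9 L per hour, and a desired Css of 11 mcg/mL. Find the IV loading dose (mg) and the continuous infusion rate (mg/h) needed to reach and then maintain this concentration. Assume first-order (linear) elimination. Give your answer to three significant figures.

(a) 2570 mg; (b) 241 mg/h

Vd(total) = 78 kg × 3 L/kg = 234.0 L
LD = Vd · C_target = 234.0 × 11 = 2574 mg
Infusion rate = 21.90 L/h × 11 mg/L = 240.9 mg/h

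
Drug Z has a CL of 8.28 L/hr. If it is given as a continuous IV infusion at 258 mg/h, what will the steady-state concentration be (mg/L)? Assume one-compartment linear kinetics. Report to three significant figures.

31.2 mg/L

Css = rate / CL = 258 / 8.280 = 31.16 mg/L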